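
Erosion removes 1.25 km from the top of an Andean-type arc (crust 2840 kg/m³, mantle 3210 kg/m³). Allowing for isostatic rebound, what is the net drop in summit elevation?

0.144 km

Rebound u = e ρ_c/ρ_m = 1.25 km × 2840/3210 = 1.106 km.
Net surface drop = e − u = 1.25 km − 1.106 km = e (ρ_m − ρ_c)/ρ_m = 0.144 km.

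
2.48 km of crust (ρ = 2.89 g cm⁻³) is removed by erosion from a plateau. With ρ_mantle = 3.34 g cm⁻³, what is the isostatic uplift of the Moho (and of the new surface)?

Unloading: uplift u = e ρ_c/ρ_m = 2.48 km × 2.89/3.34 = 2.15 km.

2.15 km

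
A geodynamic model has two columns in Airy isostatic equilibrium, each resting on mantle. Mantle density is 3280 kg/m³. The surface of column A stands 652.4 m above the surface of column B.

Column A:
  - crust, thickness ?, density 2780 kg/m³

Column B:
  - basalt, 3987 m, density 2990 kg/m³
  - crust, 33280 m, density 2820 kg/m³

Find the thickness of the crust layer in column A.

Take the compensation level at the base of the deeper column (depth z_c below the surface of column A) and equate Σ ρ_i t_i down to z_c; mantle fills any gap and the z_c terms cancel.
Column A: x×2780 + (z_c − 0 − x)×3280
Column B: 652.4×0 + 3987×2990 + 33280×2820 + (z_c − 652.4 − 37267)×3280
The z_c×3280 term appears on both sides and cancels. Collect the known terms of each column as K = Σ(ρt)_known − 3280 × (depth of known layers): K_A = 0 − 3280×0 = 0; K_B = 105770730 − 3280×(652.4 + 37267) = −18604902.
Balance: K_A − x×(3280 − 2780) = K_B, so x = (K_A − K_B)/(3280 − 2780) = 18604900/500 = 37200 m.

37200 m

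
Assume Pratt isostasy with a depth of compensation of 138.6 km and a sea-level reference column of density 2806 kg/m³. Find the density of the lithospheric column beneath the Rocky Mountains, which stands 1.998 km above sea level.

2770 kg/m³

Pratt balance: ρ_ref D = ρ (D + h).
ρ = ρ_ref D/(D + h) = 2806 × 138.6 km/(138.6 km + 1.998 km) = 2770 kg/m³.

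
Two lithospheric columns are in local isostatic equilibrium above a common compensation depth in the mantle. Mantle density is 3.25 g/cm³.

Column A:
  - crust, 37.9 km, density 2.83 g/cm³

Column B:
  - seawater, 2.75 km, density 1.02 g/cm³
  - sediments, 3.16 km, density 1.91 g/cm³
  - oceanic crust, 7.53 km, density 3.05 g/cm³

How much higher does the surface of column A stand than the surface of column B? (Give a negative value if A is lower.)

For any compensation level in the mantle, the mantle terms cancel and isostasy reduces to e = (Σt_A − Σt_B) − (Σ(ρt)_A − Σ(ρt)_B) / ρ_m.
Σt_A = 37.9 km; Σt_B = 13.44 km; Σ(ρt)_A = 107.257; Σ(ρt)_B = 31.8071 (in km·g/cm³).
e = (37.9 − 13.44) − (107.257 − 31.8071) / 3.25 = 1.24 km.

1.24 km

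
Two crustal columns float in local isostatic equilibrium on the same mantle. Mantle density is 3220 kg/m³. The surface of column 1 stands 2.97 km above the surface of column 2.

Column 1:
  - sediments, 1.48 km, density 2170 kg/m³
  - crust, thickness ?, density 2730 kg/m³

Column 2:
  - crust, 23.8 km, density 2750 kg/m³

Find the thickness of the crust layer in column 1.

39.2 km

Take the compensation level at the base of the deeper column (depth z_c below the surface of column 1) and equate Σ ρ_i t_i down to z_c; mantle fills any gap and the z_c terms cancel.
Column 1: 1.48×2170 + x×2730 + (z_c − 1.48 − x)×3220
Column 2: 2.97×0 + 23.8×2750 + (z_c − 2.97 − 23.8)×3220
The z_c×3220 term appears on both sides and cancels. Collect the known terms of each column as K = Σ(ρt)_known − 3220 × (depth of known layers): K_1 = 3211.6 − 3220×1.48 = −1554; K_2 = 65450 − 3220×(2.97 + 23.8) = −20749.4.
Balance: K_1 − x×(3220 − 2730) = K_2, so x = (K_1 − K_2)/(3220 − 2730) = 19195.4/490 = 39.2 km.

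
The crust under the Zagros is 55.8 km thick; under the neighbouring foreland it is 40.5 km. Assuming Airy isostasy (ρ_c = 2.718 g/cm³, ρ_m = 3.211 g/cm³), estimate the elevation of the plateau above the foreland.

2.35 km

Excess crust Δ = 55.8 km − 40.5 km = 15.3 km, split between elevation h and root r with h + r = Δ.
Airy balance ρ_c h = (ρ_m − ρ_c) r gives r = h ρ_c/(ρ_m − ρ_c), so h (1 + ρ_c/(ρ_m − ρ_c)) = Δ, i.e. h = Δ (ρ_m − ρ_c)/ρ_m.
h = 15.3 km × 0.493/3.211 = 2.35 km.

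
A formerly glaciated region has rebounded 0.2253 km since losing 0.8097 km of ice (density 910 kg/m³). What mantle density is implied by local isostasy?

3270 kg/m³

ρ_m = ρ_ice t / u = 910 × 0.8097 km/0.2253 km = 3270 kg/m³.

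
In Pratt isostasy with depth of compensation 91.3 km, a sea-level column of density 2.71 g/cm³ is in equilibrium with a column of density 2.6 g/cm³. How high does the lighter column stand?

ρ_ref D = ρ (D + h) → h = D (ρ_ref − ρ)/ρ.
h = 91.3 km × (2.71 − 2.6)/2.6 = 3.86 km.

3.86 km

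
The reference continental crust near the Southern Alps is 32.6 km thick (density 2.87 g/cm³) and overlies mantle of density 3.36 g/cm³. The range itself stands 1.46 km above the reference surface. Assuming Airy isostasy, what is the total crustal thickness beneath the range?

Root depth r = h ρ_c / (ρ_m − ρ_c) = 1.46 km × 2.87 / 0.49 = 8.551 km.
Total thickness = T + h + r = 32.6 km + 1.46 km + 8.551 km = 42.6 km.

42.6 km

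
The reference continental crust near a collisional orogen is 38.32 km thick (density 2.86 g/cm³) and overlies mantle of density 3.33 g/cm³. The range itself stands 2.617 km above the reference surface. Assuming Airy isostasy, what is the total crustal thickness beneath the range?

56.9 km

Root depth r = h ρ_c / (ρ_m − ρ_c) = 2.617 km × 2.86 / 0.47 = 15.92 km.
Total thickness = T + h + r = 38.32 km + 2.617 km + 15.92 km = 56.9 km.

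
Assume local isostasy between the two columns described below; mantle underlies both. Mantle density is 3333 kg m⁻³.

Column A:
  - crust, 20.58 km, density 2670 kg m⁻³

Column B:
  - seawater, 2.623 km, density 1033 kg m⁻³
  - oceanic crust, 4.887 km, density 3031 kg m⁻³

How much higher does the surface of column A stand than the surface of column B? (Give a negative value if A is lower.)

1.84 km

For any compensation level in the mantle, the mantle terms cancel and isostasy reduces to e = (Σt_A − Σt_B) − (Σ(ρt)_A − Σ(ρt)_B) / ρ_m.
Σt_A = 20.58 km; Σt_B = 7.51 km; Σ(ρt)_A = 54948.6; Σ(ρt)_B = 17522.056 (in km·kg m⁻³).
e = (20.58 − 7.51) − (54948.6 − 17522.056) / 3333 = 1.84 km.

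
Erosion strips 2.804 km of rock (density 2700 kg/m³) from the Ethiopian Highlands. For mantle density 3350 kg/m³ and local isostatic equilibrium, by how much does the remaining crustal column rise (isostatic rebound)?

Unloading: uplift u = e ρ_c/ρ_m = 2.804 km × 2700/3350 = 2.26 km.

2.26 km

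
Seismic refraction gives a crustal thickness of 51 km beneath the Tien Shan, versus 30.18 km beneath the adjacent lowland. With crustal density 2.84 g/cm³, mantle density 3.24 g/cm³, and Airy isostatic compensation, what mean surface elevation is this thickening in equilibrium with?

2.57 km

Excess crust Δ = 51 km − 30.18 km = 20.82 km, split between elevation h and root r with h + r = Δ.
Airy balance ρ_c h = (ρ_m − ρ_c) r gives r = h ρ_c/(ρ_m − ρ_c), so h (1 + ρ_c/(ρ_m − ρ_c)) = Δ, i.e. h = Δ (ρ_m − ρ_c)/ρ_m.
h = 20.82 km × 0.4/3.24 = 2.57 km.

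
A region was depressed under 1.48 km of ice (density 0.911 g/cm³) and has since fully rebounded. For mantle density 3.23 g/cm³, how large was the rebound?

0.417 km

Removing the load lets mantle flow back in; uplift u satisfies ρ_ice t = ρ_m u.
u = t ρ_ice/ρ_m = 1.48 km × 0.911/3.23 = 0.417 km.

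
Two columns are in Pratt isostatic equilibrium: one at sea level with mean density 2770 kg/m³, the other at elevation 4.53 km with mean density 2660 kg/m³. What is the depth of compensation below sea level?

ρ_ref D = ρ (D + h) → D (ρ_ref − ρ) = ρ h.
D = ρ h/(ρ_ref − ρ) = 2660 × 4.53 km/(2770 − 2660) = 110 km.

110 km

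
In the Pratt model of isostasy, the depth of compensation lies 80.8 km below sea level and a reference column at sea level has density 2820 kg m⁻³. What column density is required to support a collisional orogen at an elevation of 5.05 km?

2650 kg m⁻³

Pratt balance: ρ_ref D = ρ (D + h).
ρ = ρ_ref D/(D + h) = 2820 × 80.8 km/(80.8 km + 5.05 km) = 2650 kg m⁻³.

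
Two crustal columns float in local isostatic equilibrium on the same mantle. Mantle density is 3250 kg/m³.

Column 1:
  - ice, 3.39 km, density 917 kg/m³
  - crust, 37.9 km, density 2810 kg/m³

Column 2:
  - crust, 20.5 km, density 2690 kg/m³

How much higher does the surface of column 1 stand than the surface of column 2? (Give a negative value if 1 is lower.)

For any compensation level in the mantle, the mantle terms cancel and isostasy reduces to e = (Σt_1 − Σt_2) − (Σ(ρt)_1 − Σ(ρt)_2) / ρ_m.
Σt_1 = 41.29 km; Σt_2 = 20.5 km; Σ(ρt)_1 = 109607.63; Σ(ρt)_2 = 55145 (in km·kg/m³).
e = (41.29 − 20.5) − (109607.63 − 55145) / 3250 = 4.03 km.

4.03 km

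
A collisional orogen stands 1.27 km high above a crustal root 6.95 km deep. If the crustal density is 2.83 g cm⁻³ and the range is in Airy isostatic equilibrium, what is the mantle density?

Airy balance: ρ_c h = (ρ_m − ρ_c) r → ρ_m = ρ_c (1 + h/r).
ρ_m = 2.83 × (1 + 1.27 km/6.95 km) = 3.35 g cm⁻³.

3.35 g cm⁻³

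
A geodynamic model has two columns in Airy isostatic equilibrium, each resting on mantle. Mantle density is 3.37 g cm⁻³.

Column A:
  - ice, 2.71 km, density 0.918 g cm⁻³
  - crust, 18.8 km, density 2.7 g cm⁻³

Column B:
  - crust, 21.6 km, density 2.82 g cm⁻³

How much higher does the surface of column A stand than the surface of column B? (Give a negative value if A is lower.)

For any compensation level in the mantle, the mantle terms cancel and isostasy reduces to e = (Σt_A − Σt_B) − (Σ(ρt)_A − Σ(ρt)_B) / ρ_m.
Σt_A = 21.51 km; Σt_B = 21.6 km; Σ(ρt)_A = 53.24778; Σ(ρt)_B = 60.912 (in km·g cm⁻³).
e = (21.51 − 21.6) − (53.24778 − 60.912) / 3.37 = 2.18 km.

2.18 km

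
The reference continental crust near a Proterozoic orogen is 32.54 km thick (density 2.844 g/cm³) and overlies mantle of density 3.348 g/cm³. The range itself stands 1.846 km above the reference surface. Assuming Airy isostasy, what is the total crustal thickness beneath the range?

Root depth r = h ρ_c / (ρ_m − ρ_c) = 1.846 km × 2.844 / 0.504 = 10.42 km.
Total thickness = T + h + r = 32.54 km + 1.846 km + 10.42 km = 44.8 km.

44.8 km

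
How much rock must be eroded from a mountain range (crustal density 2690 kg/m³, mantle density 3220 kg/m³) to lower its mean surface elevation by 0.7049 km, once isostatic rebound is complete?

4.28 km

Net drop Δ = e − u = e − e ρ_c/ρ_m = e (ρ_m − ρ_c)/ρ_m.
e = Δ ρ_m/(ρ_m − ρ_c) = 0.7049 km × 3220/530 = 4.28 km.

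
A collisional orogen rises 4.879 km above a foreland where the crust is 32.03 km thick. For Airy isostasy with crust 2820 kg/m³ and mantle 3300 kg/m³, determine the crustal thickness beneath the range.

Root depth r = h ρ_c / (ρ_m − ρ_c) = 4.879 km × 2820 / 480 = 28.66 km.
Total thickness = T + h + r = 32.03 km + 4.879 km + 28.66 km = 65.6 km.

65.6 km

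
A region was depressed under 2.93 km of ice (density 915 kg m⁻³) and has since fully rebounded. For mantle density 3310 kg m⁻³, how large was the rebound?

0.81 km

Removing the load lets mantle flow back in; uplift u satisfies ρ_ice t = ρ_m u.
u = t ρ_ice/ρ_m = 2.93 km × 915/3310 = 0.81 km.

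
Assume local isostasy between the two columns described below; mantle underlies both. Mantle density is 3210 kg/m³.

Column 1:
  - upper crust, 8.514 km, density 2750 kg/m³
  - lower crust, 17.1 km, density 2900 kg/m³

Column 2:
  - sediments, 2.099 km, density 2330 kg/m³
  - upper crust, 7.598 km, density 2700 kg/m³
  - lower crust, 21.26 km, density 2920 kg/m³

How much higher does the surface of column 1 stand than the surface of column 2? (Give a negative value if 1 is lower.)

−0.832 km

For any compensation level in the mantle, the mantle terms cancel and isostasy reduces to e = (Σt_1 − Σt_2) − (Σ(ρt)_1 − Σ(ρt)_2) / ρ_m.
Σt_1 = 25.614 km; Σt_2 = 30.957 km; Σ(ρt)_1 = 73003.5; Σ(ρt)_2 = 87484.47 (in km·kg/m³).
e = (25.614 − 30.957) − (73003.5 − 87484.47) / 3210 = −0.832 km.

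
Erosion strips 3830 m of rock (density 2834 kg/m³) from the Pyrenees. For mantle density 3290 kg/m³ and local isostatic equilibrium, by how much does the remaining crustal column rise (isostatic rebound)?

Unloading: uplift u = e ρ_c/ρ_m = 3830 m × 2834/3290 = 3300 m.

3300 m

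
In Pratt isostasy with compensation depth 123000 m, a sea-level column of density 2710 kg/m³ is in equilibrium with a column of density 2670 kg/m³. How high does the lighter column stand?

ρ_ref D = ρ (D + h) → h = D (ρ_ref − ρ)/ρ.
h = 123000 m × (2710 − 2670)/2670 = 1840 m.

1840 m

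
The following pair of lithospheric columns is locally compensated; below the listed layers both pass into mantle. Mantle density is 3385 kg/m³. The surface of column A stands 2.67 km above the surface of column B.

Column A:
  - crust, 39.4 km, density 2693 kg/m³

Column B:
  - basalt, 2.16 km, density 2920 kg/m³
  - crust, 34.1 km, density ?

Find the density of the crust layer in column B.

Take the compensation level at the base of the deeper column (depth z_c below the surface of column A) and equate Σ ρ_i t_i down to z_c; mantle fills any gap and the z_c terms cancel.
Column A: 39.4×2693 + (z_c − 39.4)×3385
Column B: 2.67×0 + 2.16×2920 + 34.1×ρ + (z_c − 2.67 − 36.26)×3385
The z_c×3385 term appears on both sides and cancels. Collect the known terms of each column as K = Σ(ρt)_known − 3385 × (depth of known layers): K_A = 106104.2 − 3385×39.4 = −27264.8; K_B = 6307.2 − 3385×(2.67 + 36.26) = −125470.85.
Balance: K_A = K_B + 34.1×ρ, so ρ = (K_A − K_B)/34.1 = 98206.1/34.1 = 2880 kg/m³.

2880 kg/m³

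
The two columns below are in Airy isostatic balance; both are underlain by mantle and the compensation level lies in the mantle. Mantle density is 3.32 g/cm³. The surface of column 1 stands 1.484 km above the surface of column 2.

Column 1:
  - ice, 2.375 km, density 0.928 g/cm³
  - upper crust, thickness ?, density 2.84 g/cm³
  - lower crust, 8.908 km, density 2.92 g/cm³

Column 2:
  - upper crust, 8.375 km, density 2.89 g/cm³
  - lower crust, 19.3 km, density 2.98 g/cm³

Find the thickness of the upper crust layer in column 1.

12.2 km

Take the compensation level at the base of the deeper column (depth z_c below the surface of column 1) and equate Σ ρ_i t_i down to z_c; mantle fills any gap and the z_c terms cancel.
Column 1: 2.375×0.928 + x×2.84 + 8.908×2.92 + (z_c − 11.283 − x)×3.32
Column 2: 1.484×0 + 8.375×2.89 + 19.3×2.98 + (z_c − 1.484 − 27.675)×3.32
The z_c×3.32 term appears on both sides and cancels. Collect the known terms of each column as K = Σ(ρt)_known − 3.32 × (depth of known layers): K_1 = 28.21536 − 3.32×11.283 = −9.2442; K_2 = 81.71775 − 3.32×(1.484 + 27.675) = −15.09013.
Balance: K_1 − x×(3.32 − 2.84) = K_2, so x = (K_1 − K_2)/(3.32 − 2.84) = 5.84593/0.48 = 12.2 km.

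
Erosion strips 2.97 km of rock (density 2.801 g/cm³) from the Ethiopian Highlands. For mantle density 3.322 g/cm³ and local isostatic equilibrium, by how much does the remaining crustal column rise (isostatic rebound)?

Unloading: uplift u = e ρ_c/ρ_m = 2.97 km × 2.801/3.322 = 2.5 km.

2.5 km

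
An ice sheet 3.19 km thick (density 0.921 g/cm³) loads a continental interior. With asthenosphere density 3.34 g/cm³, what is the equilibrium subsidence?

For local isostatic compensation: the ice load ρ_ice t is balanced by mantle displaced below, ρ_m s.
s = t ρ_ice / ρ_m = 3.19 km × 0.921/3.34 = 0.88 km.

0.88 km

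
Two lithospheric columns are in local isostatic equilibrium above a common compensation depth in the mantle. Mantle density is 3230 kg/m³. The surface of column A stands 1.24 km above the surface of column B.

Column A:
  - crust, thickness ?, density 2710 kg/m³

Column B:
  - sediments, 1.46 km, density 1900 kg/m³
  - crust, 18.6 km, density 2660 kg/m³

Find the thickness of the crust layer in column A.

Take the compensation level at the base of the deeper column (depth z_c below the surface of column A) and equate Σ ρ_i t_i down to z_c; mantle fills any gap and the z_c terms cancel.
Column A: x×2710 + (z_c − 0 − x)×3230
Column B: 1.24×0 + 1.46×1900 + 18.6×2660 + (z_c − 1.24 − 20.06)×3230
The z_c×3230 term appears on both sides and cancels. Collect the known terms of each column as K = Σ(ρt)_known − 3230 × (depth of known layers): K_A = 0 − 3230×0 = 0; K_B = 52250 − 3230×(1.24 + 20.06) = −16549.
Balance: K_A − x×(3230 − 2710) = K_B, so x = (K_A − K_B)/(3230 − 2710) = 16549/520 = 31.8 km.

31.8 km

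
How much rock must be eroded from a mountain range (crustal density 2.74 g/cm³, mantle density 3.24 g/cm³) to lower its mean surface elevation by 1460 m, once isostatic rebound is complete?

Net drop Δ = e − u = e − e ρ_c/ρ_m = e (ρ_m − ρ_c)/ρ_m.
e = Δ ρ_m/(ρ_m − ρ_c) = 1460 m × 3.24/0.5 = 9460 m.

9460 m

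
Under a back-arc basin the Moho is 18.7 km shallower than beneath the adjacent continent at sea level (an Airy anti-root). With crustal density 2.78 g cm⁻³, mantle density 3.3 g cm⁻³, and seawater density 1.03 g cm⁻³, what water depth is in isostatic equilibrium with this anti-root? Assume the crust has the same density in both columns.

5.56 km

Replacing a thickness d of crust by seawater at the top must be balanced by replacing crust with mantle at the base: d (ρ_c − ρ_w) = a (ρ_m − ρ_c).
d = a (ρ_m − ρ_c)/(ρ_c − ρ_w) = 18.7 km × 0.52/1.75 = 5.56 km.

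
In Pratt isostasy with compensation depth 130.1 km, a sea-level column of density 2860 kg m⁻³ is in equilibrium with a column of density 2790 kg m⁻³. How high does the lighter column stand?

ρ_ref D = ρ (D + h) → h = D (ρ_ref − ρ)/ρ.
h = 130.1 km × (2860 − 2790)/2790 = 3.26 km.

3.26 km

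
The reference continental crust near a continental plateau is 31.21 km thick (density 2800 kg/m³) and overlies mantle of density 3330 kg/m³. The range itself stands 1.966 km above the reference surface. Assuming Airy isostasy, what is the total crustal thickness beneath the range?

43.6 km

Root depth r = h ρ_c / (ρ_m − ρ_c) = 1.966 km × 2800 / 530 = 10.39 km.
Total thickness = T + h + r = 31.21 km + 1.966 km + 10.39 km = 43.6 km.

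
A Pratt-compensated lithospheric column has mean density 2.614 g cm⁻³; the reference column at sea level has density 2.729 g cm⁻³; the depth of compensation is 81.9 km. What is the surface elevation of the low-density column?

ρ_ref D = ρ (D + h) → h = D (ρ_ref − ρ)/ρ.
h = 81.9 km × (2.729 − 2.614)/2.614 = 3.6 km.

3.6 km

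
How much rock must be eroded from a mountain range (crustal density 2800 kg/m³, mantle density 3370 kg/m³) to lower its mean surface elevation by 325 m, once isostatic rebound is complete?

1920 m

Net drop Δ = e − u = e − e ρ_c/ρ_m = e (ρ_m − ρ_c)/ρ_m.
e = Δ ρ_m/(ρ_m − ρ_c) = 325 m × 3370/570 = 1920 m.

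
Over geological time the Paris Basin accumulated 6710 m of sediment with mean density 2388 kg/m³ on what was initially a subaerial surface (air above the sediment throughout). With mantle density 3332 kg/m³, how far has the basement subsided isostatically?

Subaerial load: s = t ρ_sed / ρ_m = 6710 m × 2388/3332 = 4810 m.

4810 m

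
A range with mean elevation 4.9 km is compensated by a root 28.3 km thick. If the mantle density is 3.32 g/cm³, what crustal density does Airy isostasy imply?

ρ_c h = (ρ_m − ρ_c) r → ρ_c (h + r) = ρ_m r → ρ_c = ρ_m r / (h + r).
ρ_c = 3.32 × 28.3 km / (4.9 km + 28.3 km) = 2.83 g/cm³.

2.83 g/cm³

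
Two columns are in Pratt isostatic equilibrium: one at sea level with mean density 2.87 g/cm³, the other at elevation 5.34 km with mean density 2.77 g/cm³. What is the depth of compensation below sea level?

148 km

ρ_ref D = ρ (D + h) → D (ρ_ref − ρ) = ρ h.
D = ρ h/(ρ_ref − ρ) = 2.77 × 5.34 km/(2.87 − 2.77) = 148 km.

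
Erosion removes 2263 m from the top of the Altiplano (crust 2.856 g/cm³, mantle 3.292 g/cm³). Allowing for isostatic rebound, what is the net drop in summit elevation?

Rebound u = e ρ_c/ρ_m = 2263 m × 2.856/3.292 = 1963 m.
Net surface drop = e − u = 2263 m − 1963 m = e (ρ_m − ρ_c)/ρ_m = 300 m.

300 m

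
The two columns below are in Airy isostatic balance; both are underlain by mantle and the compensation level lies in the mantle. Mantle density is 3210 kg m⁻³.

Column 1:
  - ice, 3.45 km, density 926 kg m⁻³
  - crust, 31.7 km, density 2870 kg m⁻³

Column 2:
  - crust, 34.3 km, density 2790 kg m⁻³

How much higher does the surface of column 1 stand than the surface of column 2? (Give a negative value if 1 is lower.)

1.32 km

For any compensation level in the mantle, the mantle terms cancel and isostasy reduces to e = (Σt_1 − Σt_2) − (Σ(ρt)_1 − Σ(ρt)_2) / ρ_m.
Σt_1 = 35.15 km; Σt_2 = 34.3 km; Σ(ρt)_1 = 94173.7; Σ(ρt)_2 = 95697 (in km·kg m⁻³).
e = (35.15 − 34.3) − (94173.7 − 95697) / 3210 = 1.32 km.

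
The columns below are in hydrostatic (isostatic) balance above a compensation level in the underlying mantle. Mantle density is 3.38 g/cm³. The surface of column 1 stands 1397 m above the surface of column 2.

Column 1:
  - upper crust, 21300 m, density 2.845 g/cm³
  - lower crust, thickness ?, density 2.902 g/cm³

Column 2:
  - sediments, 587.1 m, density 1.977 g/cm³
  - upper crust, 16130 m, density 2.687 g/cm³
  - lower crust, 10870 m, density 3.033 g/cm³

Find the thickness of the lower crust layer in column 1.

Take the compensation level at the base of the deeper column (depth z_c below the surface of column 1) and equate Σ ρ_i t_i down to z_c; mantle fills any gap and the z_c terms cancel.
Column 1: 21300×2.845 + x×2.902 + (z_c − 21300 − x)×3.38
Column 2: 1397×0 + 587.1×1.977 + 16130×2.687 + 10870×3.033 + (z_c − 1397 − 27587.1)×3.38
The z_c×3.38 term appears on both sides and cancels. Collect the known terms of each column as K = Σ(ρt)_known − 3.38 × (depth of known layers): K_1 = 60598.5 − 3.38×21300 = −11395.5; K_2 = 77470.7167 − 3.38×(1397 + 27587.1) = −20495.5413.
Balance: K_1 − x×(3.38 − 2.902) = K_2, so x = (K_1 − K_2)/(3.38 − 2.902) = 9100.04/0.478 = 19000 m.

19000 m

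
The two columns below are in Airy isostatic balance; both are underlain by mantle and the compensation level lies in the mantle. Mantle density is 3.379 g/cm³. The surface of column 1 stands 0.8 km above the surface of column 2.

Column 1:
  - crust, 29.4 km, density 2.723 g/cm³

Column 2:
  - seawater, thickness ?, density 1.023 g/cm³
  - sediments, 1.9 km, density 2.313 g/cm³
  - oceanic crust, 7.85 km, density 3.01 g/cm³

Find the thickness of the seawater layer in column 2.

4.95 km

Take the compensation level at the base of the deeper column (depth z_c below the surface of column 1) and equate Σ ρ_i t_i down to z_c; mantle fills any gap and the z_c terms cancel.
Column 1: 29.4×2.723 + (z_c − 29.4)×3.379
Column 2: 0.8×0 + x×1.023 + 1.9×2.313 + 7.85×3.01 + (z_c − 0.8 − 9.75 − x)×3.379
The z_c×3.379 term appears on both sides and cancels. Collect the known terms of each column as K = Σ(ρt)_known − 3.379 × (depth of known layers): K_1 = 80.0562 − 3.379×29.4 = −19.2864; K_2 = 28.0232 − 3.379×(0.8 + 9.75) = −7.62525.
Balance: K_1 = K_2 − x×(3.379 − 1.023), so x = (K_2 − K_1)/(3.379 − 1.023) = 11.6611/2.356 = 4.95 km.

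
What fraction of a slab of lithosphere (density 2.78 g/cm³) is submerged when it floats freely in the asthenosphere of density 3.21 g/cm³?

0.866

Submerged fraction = ρ_obj/ρ_fluid = 2.78/3.21 = 0.866.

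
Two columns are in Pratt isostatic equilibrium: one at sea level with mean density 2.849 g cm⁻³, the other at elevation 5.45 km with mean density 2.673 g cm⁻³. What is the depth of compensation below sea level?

82.8 km

ρ_ref D = ρ (D + h) → D (ρ_ref − ρ) = ρ h.
D = ρ h/(ρ_ref − ρ) = 2.673 × 5.45 km/(2.849 − 2.673) = 82.8 km.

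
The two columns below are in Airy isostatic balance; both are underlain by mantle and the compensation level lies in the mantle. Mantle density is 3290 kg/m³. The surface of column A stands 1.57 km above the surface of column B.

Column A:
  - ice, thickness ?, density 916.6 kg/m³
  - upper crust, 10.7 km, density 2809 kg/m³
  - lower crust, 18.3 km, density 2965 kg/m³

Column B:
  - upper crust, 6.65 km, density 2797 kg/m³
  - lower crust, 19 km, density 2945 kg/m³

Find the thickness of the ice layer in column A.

Take the compensation level at the base of the deeper column (depth z_c below the surface of column A) and equate Σ ρ_i t_i down to z_c; mantle fills any gap and the z_c terms cancel.
Column A: x×916.6 + 10.7×2809 + 18.3×2965 + (z_c − 29 − x)×3290
Column B: 1.57×0 + 6.65×2797 + 19×2945 + (z_c − 1.57 − 25.65)×3290
The z_c×3290 term appears on both sides and cancels. Collect the known terms of each column as K = Σ(ρt)_known − 3290 × (depth of known layers): K_A = 84315.8 − 3290×29 = −11094.2; K_B = 74555.05 − 3290×(1.57 + 25.65) = −14998.75.
Balance: K_A − x×(3290 − 916.6) = K_B, so x = (K_A − K_B)/(3290 − 916.6) = 3904.55/2373.4 = 1.65 km.

1.65 km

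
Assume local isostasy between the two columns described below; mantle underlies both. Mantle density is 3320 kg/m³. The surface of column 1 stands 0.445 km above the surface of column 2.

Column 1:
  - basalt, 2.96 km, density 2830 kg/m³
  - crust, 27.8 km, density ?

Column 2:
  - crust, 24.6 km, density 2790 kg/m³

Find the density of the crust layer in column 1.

Take the compensation level at the base of the deeper column (depth z_c below the surface of column 1) and equate Σ ρ_i t_i down to z_c; mantle fills any gap and the z_c terms cancel.
Column 1: 2.96×2830 + 27.8×ρ + (z_c − 30.76)×3320
Column 2: 0.445×0 + 24.6×2790 + (z_c − 0.445 − 24.6)×3320
The z_c×3320 term appears on both sides and cancels. Collect the known terms of each column as K = Σ(ρt)_known − 3320 × (depth of known layers): K_1 = 8376.8 − 3320×30.76 = −93746.4; K_2 = 68634 − 3320×(0.445 + 24.6) = −14515.4.
Balance: K_1 + 27.8×ρ = K_2, so ρ = (K_2 − K_1)/27.8 = 79231/27.8 = 2850 kg/m³.

2850 kg/m³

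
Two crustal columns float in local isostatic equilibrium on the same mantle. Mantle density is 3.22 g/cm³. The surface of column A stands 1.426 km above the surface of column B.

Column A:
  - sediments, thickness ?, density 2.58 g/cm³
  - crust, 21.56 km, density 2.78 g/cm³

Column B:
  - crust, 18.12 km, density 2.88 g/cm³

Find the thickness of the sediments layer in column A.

Take the compensation level at the base of the deeper column (depth z_c below the surface of column A) and equate Σ ρ_i t_i down to z_c; mantle fills any gap and the z_c terms cancel.
Column A: x×2.58 + 21.56×2.78 + (z_c − 21.56 − x)×3.22
Column B: 1.426×0 + 18.12×2.88 + (z_c − 1.426 − 18.12)×3.22
The z_c×3.22 term appears on both sides and cancels. Collect the known terms of each column as K = Σ(ρt)_known − 3.22 × (depth of known layers): K_A = 59.9368 − 3.22×21.56 = −9.4864; K_B = 52.1856 − 3.22×(1.426 + 18.12) = −10.75252.
Balance: K_A − x×(3.22 − 2.58) = K_B, so x = (K_A − K_B)/(3.22 − 2.58) = 1.26612/0.64 = 1.98 km.

1.98 km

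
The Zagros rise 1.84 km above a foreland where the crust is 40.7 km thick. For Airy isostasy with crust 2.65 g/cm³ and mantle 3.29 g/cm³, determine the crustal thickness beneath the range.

Root depth r = h ρ_c / (ρ_m − ρ_c) = 1.84 km × 2.65 / 0.64 = 7.619 km.
Total thickness = T + h + r = 40.7 km + 1.84 km + 7.619 km = 50.2 km.

50.2 km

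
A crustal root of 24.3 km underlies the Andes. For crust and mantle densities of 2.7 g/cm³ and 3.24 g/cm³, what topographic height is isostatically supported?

In Airy isostatic equilibrium: ρ_c h = (ρ_m − ρ_c) r.
h = r (ρ_m − ρ_c) / ρ_c = 24.3 km × (3.24 − 2.7) / 2.7 = 4.86 km.

4.86 km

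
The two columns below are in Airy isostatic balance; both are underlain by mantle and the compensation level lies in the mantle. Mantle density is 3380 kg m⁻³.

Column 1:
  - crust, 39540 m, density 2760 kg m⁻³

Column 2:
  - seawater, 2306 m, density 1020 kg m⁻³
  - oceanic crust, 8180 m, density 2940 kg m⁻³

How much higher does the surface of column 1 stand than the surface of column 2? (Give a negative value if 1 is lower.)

4580 m

For any compensation level in the mantle, the mantle terms cancel and isostasy reduces to e = (Σt_1 − Σt_2) − (Σ(ρt)_1 − Σ(ρt)_2) / ρ_m.
Σt_1 = 39540 m; Σt_2 = 10486 m; Σ(ρt)_1 = 109130400; Σ(ρt)_2 = 26401320 (in m·kg m⁻³).
e = (39540 − 10486) − (109130400 − 26401320) / 3380 = 4580 m.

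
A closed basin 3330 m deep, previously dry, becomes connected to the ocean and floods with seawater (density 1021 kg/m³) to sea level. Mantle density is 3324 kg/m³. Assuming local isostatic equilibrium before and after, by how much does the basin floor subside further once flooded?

After flooding the water column is d + s deep. Its weight must equal the weight of mantle displaced by the extra subsidence s: (d + s) ρ_w = s ρ_m.
s = d ρ_w / (ρ_m − ρ_w) = 3330 m × 1021/(3324 − 1021) = 1480 m.

1480 m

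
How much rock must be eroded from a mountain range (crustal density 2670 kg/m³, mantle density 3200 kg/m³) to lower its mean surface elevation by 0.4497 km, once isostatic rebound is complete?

Net drop Δ = e − u = e − e ρ_c/ρ_m = e (ρ_m − ρ_c)/ρ_m.
e = Δ ρ_m/(ρ_m − ρ_c) = 0.4497 km × 3200/530 = 2.72 km.

2.72 km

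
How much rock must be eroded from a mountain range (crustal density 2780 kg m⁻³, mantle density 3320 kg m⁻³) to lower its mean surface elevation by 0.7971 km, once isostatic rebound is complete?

Net drop Δ = e − u = e − e ρ_c/ρ_m = e (ρ_m − ρ_c)/ρ_m.
e = Δ ρ_m/(ρ_m − ρ_c) = 0.7971 km × 3320/540 = 4.9 km.

4.9 km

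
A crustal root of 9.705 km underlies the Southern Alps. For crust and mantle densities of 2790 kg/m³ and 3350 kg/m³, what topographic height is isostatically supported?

For local isostatic compensation: ρ_c h = (ρ_m − ρ_c) r.
h = r (ρ_m − ρ_c) / ρ_c = 9.705 km × (3350 − 2790) / 2790 = 1.95 km.

1.95 km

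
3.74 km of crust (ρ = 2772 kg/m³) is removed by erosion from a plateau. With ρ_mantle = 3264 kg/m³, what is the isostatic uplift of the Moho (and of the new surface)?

3.18 km

Unloading: uplift u = e ρ_c/ρ_m = 3.74 km × 2772/3264 = 3.18 km.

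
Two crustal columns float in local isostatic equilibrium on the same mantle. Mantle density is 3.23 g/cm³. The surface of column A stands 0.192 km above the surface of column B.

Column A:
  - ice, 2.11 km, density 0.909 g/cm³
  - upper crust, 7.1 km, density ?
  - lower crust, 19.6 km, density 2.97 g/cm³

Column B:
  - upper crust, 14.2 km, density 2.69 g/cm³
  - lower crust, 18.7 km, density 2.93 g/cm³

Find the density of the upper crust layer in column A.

2.68 g/cm³

Take the compensation level at the base of the deeper column (depth z_c below the surface of column A) and equate Σ ρ_i t_i down to z_c; mantle fills any gap and the z_c terms cancel.
Column A: 2.11×0.909 + 7.1×ρ + 19.6×2.97 + (z_c − 28.81)×3.23
Column B: 0.192×0 + 14.2×2.69 + 18.7×2.93 + (z_c − 0.192 − 32.9)×3.23
The z_c×3.23 term appears on both sides and cancels. Collect the known terms of each column as K = Σ(ρt)_known − 3.23 × (depth of known layers): K_A = 60.12999 − 3.23×28.81 = −32.92631; K_B = 92.989 − 3.23×(0.192 + 32.9) = −13.89816.
Balance: K_A + 7.1×ρ = K_B, so ρ = (K_B − K_A)/7.1 = 19.0282/7.1 = 2.68 g/cm³.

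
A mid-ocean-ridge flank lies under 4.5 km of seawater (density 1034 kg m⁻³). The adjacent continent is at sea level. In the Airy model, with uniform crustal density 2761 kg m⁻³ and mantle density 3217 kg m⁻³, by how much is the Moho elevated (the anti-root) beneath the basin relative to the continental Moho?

17 km

For local isostatic compensation: replacing crust with seawater at the top is compensated by replacing crust with mantle at the base: d (ρ_c − ρ_w) = a (ρ_m − ρ_c).
a = d (ρ_c − ρ_w)/(ρ_m − ρ_c) = 4.5 km × 1727/456 = 17 km.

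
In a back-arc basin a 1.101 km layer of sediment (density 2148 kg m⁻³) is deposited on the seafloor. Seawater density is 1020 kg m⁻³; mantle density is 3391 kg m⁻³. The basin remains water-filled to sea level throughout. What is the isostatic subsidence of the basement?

Submarine loading: the sediment displaces seawater, and the subsidence is in turn flooded, so s (ρ_m − ρ_w) = t (ρ_sed − ρ_w).
s = 1.101 km × (2148 − 1020) / (3391 − 1020) = 0.524 km.

0.524 km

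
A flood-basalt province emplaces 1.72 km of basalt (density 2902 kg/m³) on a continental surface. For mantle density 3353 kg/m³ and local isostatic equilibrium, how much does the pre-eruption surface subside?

Subaerial loading: s = t ρ_load / ρ_m.
s = 1.72 km × 2902/3353 = 1.49 km.

1.49 km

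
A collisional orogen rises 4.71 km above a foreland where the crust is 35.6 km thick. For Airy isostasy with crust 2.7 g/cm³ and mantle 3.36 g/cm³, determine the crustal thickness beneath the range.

59.6 km

Root depth r = h ρ_c / (ρ_m − ρ_c) = 4.71 km × 2.7 / 0.66 = 19.27 km.
Total thickness = T + h + r = 35.6 km + 4.71 km + 19.27 km = 59.6 km.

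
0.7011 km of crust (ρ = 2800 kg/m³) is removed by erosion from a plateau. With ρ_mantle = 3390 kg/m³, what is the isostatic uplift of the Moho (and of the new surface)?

0.579 km

Unloading: uplift u = e ρ_c/ρ_m = 0.7011 km × 2800/3390 = 0.579 km.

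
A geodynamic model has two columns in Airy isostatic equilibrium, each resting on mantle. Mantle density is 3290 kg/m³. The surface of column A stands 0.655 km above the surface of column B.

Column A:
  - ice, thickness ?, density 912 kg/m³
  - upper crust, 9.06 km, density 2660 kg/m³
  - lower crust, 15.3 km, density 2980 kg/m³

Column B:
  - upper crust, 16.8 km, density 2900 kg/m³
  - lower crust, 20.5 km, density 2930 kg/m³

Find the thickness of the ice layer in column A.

Take the compensation level at the base of the deeper column (depth z_c below the surface of column A) and equate Σ ρ_i t_i down to z_c; mantle fills any gap and the z_c terms cancel.
Column A: x×912 + 9.06×2660 + 15.3×2980 + (z_c − 24.36 − x)×3290
Column B: 0.655×0 + 16.8×2900 + 20.5×2930 + (z_c − 0.655 − 37.3)×3290
The z_c×3290 term appears on both sides and cancels. Collect the known terms of each column as K = Σ(ρt)_known − 3290 × (depth of known layers): K_A = 69693.6 − 3290×24.36 = −10450.8; K_B = 108785 − 3290×(0.655 + 37.3) = −16086.95.
Balance: K_A − x×(3290 − 912) = K_B, so x = (K_A − K_B)/(3290 − 912) = 5636.15/2378 = 2.37 km.

2.37 km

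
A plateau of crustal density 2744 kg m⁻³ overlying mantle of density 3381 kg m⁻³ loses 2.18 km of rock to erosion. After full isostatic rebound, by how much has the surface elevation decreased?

0.411 km

Rebound u = e ρ_c/ρ_m = 2.18 km × 2744/3381 = 1.769 km.
Net surface drop = e − u = 2.18 km − 1.769 km = e (ρ_m − ρ_c)/ρ_m = 0.411 km.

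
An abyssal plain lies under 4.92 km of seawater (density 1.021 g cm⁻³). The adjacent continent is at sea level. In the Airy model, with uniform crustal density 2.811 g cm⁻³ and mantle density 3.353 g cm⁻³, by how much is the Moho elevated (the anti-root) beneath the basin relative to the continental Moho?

16.2 km

For local isostatic compensation: replacing crust with seawater at the top is compensated by replacing crust with mantle at the base: d (ρ_c − ρ_w) = a (ρ_m − ρ_c).
a = d (ρ_c − ρ_w)/(ρ_m − ρ_c) = 4.92 km × 1.79/0.542 = 16.2 km.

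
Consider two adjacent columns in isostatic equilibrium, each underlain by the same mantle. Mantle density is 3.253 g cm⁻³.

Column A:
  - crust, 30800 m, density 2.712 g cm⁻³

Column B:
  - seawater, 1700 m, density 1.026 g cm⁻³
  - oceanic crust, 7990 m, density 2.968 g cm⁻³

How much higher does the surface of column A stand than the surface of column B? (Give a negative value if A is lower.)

3260 m

For any compensation level in the mantle, the mantle terms cancel and isostasy reduces to e = (Σt_A − Σt_B) − (Σ(ρt)_A − Σ(ρt)_B) / ρ_m.
Σt_A = 30800 m; Σt_B = 9690 m; Σ(ρt)_A = 83529.6; Σ(ρt)_B = 25458.52 (in m·g cm⁻³).
e = (30800 − 9690) − (83529.6 − 25458.52) / 3.253 = 3260 m.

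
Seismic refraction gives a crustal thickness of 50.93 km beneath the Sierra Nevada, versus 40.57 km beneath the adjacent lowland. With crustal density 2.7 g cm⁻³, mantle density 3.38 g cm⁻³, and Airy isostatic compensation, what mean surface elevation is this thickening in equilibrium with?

Excess crust Δ = 50.93 km − 40.57 km = 10.36 km, split between elevation h and root r with h + r = Δ.
Airy balance ρ_c h = (ρ_m − ρ_c) r gives r = h ρ_c/(ρ_m − ρ_c), so h (1 + ρ_c/(ρ_m − ρ_c)) = Δ, i.e. h = Δ (ρ_m − ρ_c)/ρ_m.
h = 10.36 km × 0.68/3.38 = 2.08 km.

2.08 km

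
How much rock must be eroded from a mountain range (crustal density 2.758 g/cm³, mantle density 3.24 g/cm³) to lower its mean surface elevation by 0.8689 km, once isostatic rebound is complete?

Net drop Δ = e − u = e − e ρ_c/ρ_m = e (ρ_m − ρ_c)/ρ_m.
e = Δ ρ_m/(ρ_m − ρ_c) = 0.8689 km × 3.24/0.482 = 5.84 km.

5.84 km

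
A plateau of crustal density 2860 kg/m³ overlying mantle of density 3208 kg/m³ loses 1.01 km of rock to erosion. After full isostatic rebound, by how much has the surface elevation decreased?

0.11 km

Rebound u = e ρ_c/ρ_m = 1.01 km × 2860/3208 = 0.9004 km.
Net surface drop = e − u = 1.01 km − 0.9004 km = e (ρ_m − ρ_c)/ρ_m = 0.11 km.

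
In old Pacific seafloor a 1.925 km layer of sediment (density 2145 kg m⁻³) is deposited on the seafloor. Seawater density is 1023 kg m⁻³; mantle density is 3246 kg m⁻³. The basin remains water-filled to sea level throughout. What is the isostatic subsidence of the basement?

Submarine loading: the sediment displaces seawater, and the subsidence is in turn flooded, so s (ρ_m − ρ_w) = t (ρ_sed − ρ_w).
s = 1.925 km × (2145 − 1023) / (3246 − 1023) = 0.972 km.

0.972 km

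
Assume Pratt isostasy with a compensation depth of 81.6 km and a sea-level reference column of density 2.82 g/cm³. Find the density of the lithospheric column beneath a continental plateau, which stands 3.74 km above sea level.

Pratt balance: ρ_ref D = ρ (D + h).
ρ = ρ_ref D/(D + h) = 2.82 × 81.6 km/(81.6 km + 3.74 km) = 2.7 g/cm³.

2.7 g/cm³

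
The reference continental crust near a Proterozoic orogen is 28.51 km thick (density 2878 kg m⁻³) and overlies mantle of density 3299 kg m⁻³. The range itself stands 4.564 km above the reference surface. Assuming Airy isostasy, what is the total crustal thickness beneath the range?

64.3 km

Root depth r = h ρ_c / (ρ_m − ρ_c) = 4.564 km × 2878 / 421 = 31.2 km.
Total thickness = T + h + r = 28.51 km + 4.564 km + 31.2 km = 64.3 km.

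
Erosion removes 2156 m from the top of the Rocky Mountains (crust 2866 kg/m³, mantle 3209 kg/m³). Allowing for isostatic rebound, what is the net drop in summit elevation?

Rebound u = e ρ_c/ρ_m = 2156 m × 2866/3209 = 1926 m.
Net surface drop = e − u = 2156 m − 1926 m = e (ρ_m − ρ_c)/ρ_m = 230 m.

230 m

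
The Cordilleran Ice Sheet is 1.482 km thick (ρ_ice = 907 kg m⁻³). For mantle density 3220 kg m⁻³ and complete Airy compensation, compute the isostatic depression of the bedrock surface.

For local isostatic compensation: the ice load ρ_ice t is balanced by mantle displaced below, ρ_m s.
s = t ρ_ice / ρ_m = 1.482 km × 907/3220 = 0.417 km.

0.417 km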